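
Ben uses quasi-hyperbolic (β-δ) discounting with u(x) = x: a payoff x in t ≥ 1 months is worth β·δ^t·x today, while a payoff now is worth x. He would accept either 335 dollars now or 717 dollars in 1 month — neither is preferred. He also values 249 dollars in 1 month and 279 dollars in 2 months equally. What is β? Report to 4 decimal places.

β ≈ 0.5235

From the later pair, β·δ^1·249 = β·δ^2·279; dividing through, δ = 249/279 = 0.89247.
The first indifference: 335 = β·δ·717, so β = 335/(δ·717) = 335/(0.89247·717) ≈ 0.5235.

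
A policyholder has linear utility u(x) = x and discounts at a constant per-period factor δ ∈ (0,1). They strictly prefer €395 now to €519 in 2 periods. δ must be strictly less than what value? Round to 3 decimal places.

δ < 0.872

Under u(x) = x this choice says 395 > δ^2·519.
Hence δ^2 < 395/519 = 0.76108, and x ↦ x^(1/2) is increasing on (0,∞).
δ < (395/519)^(1/2) ≈ 0.872.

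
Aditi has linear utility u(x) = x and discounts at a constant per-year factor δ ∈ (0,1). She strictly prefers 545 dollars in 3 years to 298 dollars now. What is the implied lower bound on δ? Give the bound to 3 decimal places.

Comparing present values: 298 < δ^3·545.
Dividing by 545: δ^3 > 0.54679. Both sides are positive, so the cube root keeps the direction.
δ > 0.54679^(1/3) = 0.818.

δ > 0.818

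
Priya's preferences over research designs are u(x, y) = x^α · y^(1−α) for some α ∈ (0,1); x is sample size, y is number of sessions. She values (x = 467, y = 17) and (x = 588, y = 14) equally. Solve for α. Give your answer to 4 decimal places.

α ≈ 0.4573

The Cobb–Douglas utilities coincide, so 467^α·17^(1−α) = 588^α·14^(1−α).
Rearrange to (467/588)^α = (14/17)^(1−α) and take logs: α·-0.2303977 = (1−α)·-0.1941560.
Thus α·(-0.4245537) = -0.1941560, so α = -0.1941560/-0.4245537 ≈ 0.4573.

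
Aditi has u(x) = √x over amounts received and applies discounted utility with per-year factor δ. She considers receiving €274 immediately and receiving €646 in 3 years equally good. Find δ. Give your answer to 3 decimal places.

Indifference means u(274) = δ^3 · u(646), so δ^3 = u(274)/u(646).
With u(x) = √x: δ^3 = √274/√646 = √(274/646) = 0.65127.
So δ = 0.65127^(1/3) ≈ 0.867.

δ ≈ 0.867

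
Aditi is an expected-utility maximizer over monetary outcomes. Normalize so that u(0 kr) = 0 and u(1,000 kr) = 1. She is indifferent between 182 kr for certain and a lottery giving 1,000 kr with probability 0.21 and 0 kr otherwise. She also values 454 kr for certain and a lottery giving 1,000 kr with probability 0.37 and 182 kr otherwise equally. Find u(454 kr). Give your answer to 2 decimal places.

0.50

First, u(182 kr) = 0.21·u(1,000 kr) + 0.79·u(0 kr) = 0.21.
The second indifference gives u(454 kr) = 0.37·u(1,000 kr) + 0.63·u(182 kr) = 0.37·1.00 + 0.63·0.21 = 0.5023.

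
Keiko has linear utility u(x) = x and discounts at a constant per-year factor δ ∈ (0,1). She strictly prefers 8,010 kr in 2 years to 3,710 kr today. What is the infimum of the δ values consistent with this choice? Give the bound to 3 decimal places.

Under u(x) = x this choice says 3710 < δ^2·8010.
So δ^2 > 3710/8010 = 0.46317; taking the square root of both positive sides preserves the inequality.
δ > (3710/8010)^(1/2) ≈ 0.681.

δ > 0.681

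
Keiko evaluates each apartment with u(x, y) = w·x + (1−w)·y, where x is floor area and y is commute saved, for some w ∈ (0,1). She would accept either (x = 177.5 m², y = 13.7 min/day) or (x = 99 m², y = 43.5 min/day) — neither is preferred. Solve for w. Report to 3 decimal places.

u(177.5,13.7) = u(99,43.5) means w·177.5 + (1−w)·13.7 = w·99 + (1−w)·43.5.
w·(177.5−99) = (1−w)·(43.5−13.7), i.e. w·78.5 = (1−w)·29.8.
So w/(1−w) = 29.8/78.5 = 0.3796, giving w = 29.8/(78.5+29.8) = 0.275.

w = 0.275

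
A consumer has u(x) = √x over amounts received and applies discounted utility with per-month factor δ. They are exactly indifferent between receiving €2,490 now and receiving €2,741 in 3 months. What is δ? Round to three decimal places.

Equating discounted utilities: u(2490) = δ^3·u(2741) ⇒ δ^3 = u(2490)/u(2741).
Since u(x) = √x, δ^3 = √(2490/2741) = 0.95311.
So δ = 0.95311^(1/3) ≈ 0.984.

δ ≈ 0.984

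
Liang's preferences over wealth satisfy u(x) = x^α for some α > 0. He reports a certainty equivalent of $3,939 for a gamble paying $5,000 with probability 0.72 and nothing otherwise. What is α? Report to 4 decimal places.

α ≈ 1.3773

The lottery's expected utility is 0.72·u(5000) + 0.28·u(0) = 0.72·5000^α (since u(0) = 0 for α > 0).
Setting u(3939) equal to that: 3939^α = 0.72·5000^α ⇒ (3939/5000)^α = 0.72.
Take logs: α = ln 0.72 / ln(3939/5000) ≈ 1.377312.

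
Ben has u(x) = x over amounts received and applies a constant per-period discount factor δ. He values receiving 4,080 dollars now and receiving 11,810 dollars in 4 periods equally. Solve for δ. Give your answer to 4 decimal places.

Indifference means u(4080) = δ^4 · u(11810), so δ^4 = u(4080)/u(11810).
With u(x) = x: δ^4 = 4080/11810 = 0.34547.
Hence δ = (0.34547)^(1/4) = 0.766660.

δ ≈ 0.7667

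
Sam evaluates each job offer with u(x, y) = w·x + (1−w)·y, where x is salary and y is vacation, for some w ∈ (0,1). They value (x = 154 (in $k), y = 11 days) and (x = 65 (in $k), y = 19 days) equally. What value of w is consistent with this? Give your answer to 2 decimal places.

Equating utilities: w·154 + (1−w)·11 = w·65 + (1−w)·19.
Rearranging, 89·w − 8·(1−w) = 0.
The marginal rate of substitution is 8/89, so w = 8/(89+8) = 0.08.

w = 0.08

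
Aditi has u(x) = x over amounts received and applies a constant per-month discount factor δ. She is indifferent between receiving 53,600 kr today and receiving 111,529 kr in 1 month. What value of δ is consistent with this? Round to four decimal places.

δ ≈ 0.4806

The payoff in 1 month is discounted by δ, so u(53600) = δ·u(111529) and δ = u(53600)/u(111529).
With u(x) = x: δ = 53600/111529 = 0.48059.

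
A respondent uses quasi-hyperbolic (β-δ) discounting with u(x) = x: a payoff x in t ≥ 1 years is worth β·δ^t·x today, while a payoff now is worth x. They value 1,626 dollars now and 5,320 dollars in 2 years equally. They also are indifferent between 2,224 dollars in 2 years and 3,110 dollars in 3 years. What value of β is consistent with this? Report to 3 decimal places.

β ≈ 0.598

The second indifference involves only future payoffs, so β cancels: β·δ^2·2224 = β·δ^3·3110, giving δ = 2224/3110 = 0.71511.
Substituting δ into 1626 = β·δ^2·5320: β = 1626/(2720.573) ≈ 0.598.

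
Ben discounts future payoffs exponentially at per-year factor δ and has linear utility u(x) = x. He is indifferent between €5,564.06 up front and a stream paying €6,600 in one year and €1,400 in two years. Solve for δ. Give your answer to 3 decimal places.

δ ≈ 0.730

The stream is worth 6600δ + 1400δ² today, so 6600δ + 1400δ² = 5564.06.
Rearranged: 1400δ² + 6600δ − 5564.06 = 0.
δ = (−6600 + √(6600² + 4·1400·5564.06)) / (2·1400) = (−6600 + √74718736.00) / 2800 ≈ 0.730.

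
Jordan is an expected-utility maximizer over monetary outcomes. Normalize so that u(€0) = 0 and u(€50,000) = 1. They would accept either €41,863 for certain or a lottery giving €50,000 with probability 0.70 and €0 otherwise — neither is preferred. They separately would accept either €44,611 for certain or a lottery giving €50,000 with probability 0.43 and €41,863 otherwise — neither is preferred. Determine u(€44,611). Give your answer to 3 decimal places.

First, u(€41,863) = 0.70·u(€50,000) + 0.30·u(€0) = 0.70.
The second indifference gives u(€44,611) = 0.43·u(€50,000) + 0.57·u(€41,863) = 0.43·1.00 + 0.57·0.70 = 0.8290.

0.829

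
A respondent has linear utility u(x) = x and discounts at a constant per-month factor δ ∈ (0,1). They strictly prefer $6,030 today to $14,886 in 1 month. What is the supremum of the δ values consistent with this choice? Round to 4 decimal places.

δ < 0.4051

Comparing present values: 6030 > δ·14886.
So δ < 6030/14886 = 0.40508.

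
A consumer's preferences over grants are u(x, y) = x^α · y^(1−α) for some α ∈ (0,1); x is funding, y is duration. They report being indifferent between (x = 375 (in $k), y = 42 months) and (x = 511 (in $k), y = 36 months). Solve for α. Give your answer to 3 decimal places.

The Cobb–Douglas utilities coincide, so 375^α·42^(1−α) = 511^α·36^(1−α).
Rearrange to (375/511)^α = (36/42)^(1−α) and take logs: α·-0.309444 = (1−α)·-0.154151.
With A = -0.309444 and B = -0.154151: α·A = (1−α)·B, so α = B/(A+B) = -0.154151/-0.463595 ≈ 0.333.

α ≈ 0.333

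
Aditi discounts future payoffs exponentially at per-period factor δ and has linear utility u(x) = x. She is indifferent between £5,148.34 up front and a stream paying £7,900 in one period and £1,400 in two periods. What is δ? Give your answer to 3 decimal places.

The stream is worth 7900δ + 1400δ² today, so 7900δ + 1400δ² = 5148.34.
That is, 1400δ² + 7900δ − 5148.34 = 0, a quadratic in δ.
δ = (−7900 + √(7900² + 4·1400·5148.34)) / (2·1400) = (−7900 + √91240704.00) / 2800 ≈ 0.590.

δ ≈ 0.590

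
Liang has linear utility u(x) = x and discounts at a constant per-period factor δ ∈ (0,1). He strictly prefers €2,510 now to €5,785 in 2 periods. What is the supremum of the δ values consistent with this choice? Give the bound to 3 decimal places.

Comparing present values: 2510 > δ^2·5785.
So δ^2 < 2510/5785 = 0.43388; taking the square root of both positive sides preserves the inequality.
δ < 0.43388^(1/2) = 0.659.

δ < 0.659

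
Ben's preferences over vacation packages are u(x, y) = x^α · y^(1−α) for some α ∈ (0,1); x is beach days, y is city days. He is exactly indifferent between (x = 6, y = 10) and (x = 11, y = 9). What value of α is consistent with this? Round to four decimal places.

Set the two utilities equal: 6^α·10^(1−α) = 11^α·9^(1−α).
Rearrange to (6/11)^α = (9/10)^(1−α) and take logs: α·-0.6061358 = (1−α)·-0.1053605.
Thus α·(-0.7114963) = -0.1053605, so α = -0.1053605/-0.7114963 ≈ 0.1481.

α ≈ 0.1481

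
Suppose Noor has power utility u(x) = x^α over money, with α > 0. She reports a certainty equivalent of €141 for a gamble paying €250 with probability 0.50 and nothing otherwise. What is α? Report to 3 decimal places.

α ≈ 1.210

Since u(0) = 0, the lottery's EU is 0.50·250^α.
Equating: 141^α = 0.50·250^α, i.e. 0.5640^α = 0.50.
Take logs: α = ln 0.50 / ln(141/250) ≈ 1.21031.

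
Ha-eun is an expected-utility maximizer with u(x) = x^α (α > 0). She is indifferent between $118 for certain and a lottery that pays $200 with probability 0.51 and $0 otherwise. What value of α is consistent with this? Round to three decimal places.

α ≈ 1.276

Since u(0) = 0, the lottery's EU is 0.51·200^α.
Setting u(118) equal to that: 118^α = 0.51·200^α ⇒ (118/200)^α = 0.51.
Taking logs: α·ln(118/200) = ln(0.51), so α = -0.673345 / -0.527633 ≈ 1.276.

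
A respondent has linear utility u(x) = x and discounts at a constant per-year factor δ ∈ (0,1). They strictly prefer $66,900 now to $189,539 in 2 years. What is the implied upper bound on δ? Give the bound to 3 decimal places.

Comparing present values: 66900 > δ^2·189539.
Hence δ^2 < 66900/189539 = 0.35296, and x ↦ x^(1/2) is increasing on (0,∞).
δ < 0.35296^(1/2) = 0.594.

δ < 0.594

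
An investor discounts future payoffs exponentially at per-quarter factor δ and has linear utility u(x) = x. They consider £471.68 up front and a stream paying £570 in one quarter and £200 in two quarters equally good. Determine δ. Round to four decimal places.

δ ≈ 0.6700

Equating present values: 471.68 = 570δ + 200δ².
That is, 200δ² + 570δ − 471.68 = 0, a quadratic in δ.
δ = (−570 + √(570² + 4·200·471.68)) / (2·200) = (−570 + √702244.00) / 400 ≈ 0.6700.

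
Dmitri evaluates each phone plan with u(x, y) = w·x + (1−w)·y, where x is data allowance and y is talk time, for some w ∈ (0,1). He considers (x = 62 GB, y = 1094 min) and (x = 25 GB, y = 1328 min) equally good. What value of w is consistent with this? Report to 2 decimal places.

Indifference: w·62 + (1−w)·1094 = w·25 + (1−w)·1328.
Rearranging, 37·w − 234·(1−w) = 0.
Hence w = 234/(37+234) = 234/271 = 0.86.

w = 0.86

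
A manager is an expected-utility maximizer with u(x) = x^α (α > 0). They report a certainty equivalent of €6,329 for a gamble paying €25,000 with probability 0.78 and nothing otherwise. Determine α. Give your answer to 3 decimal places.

α ≈ 0.181

EU(lottery) = 0.78·25000^α + 0.22·0 = 0.78·25000^α.
Indifference: 6329^α = 0.78·25000^α, so (6329/25000)^α = 0.78.
Take logs: α = ln 0.78 / ln(6329/25000) ≈ 0.18087.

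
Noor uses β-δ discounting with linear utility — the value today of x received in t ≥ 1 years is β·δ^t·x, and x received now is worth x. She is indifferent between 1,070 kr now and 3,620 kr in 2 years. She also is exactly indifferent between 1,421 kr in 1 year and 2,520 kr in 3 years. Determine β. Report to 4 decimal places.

β ≈ 0.5242

From the later pair, β·δ^1·1421 = β·δ^3·2520; dividing through, δ^2 = 1421/2520 = 0.56389, so δ = 0.75093.
Substituting δ into 1070 = β·δ^2·3620: β = 1070/(2041.278) ≈ 0.5242.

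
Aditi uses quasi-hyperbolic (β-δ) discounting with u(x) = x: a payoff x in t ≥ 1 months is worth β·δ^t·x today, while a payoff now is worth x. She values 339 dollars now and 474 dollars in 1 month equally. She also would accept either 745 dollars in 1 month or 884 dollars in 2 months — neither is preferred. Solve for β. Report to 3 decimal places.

β ≈ 0.849

From the later pair, β·δ^1·745 = β·δ^2·884; dividing through, δ = 745/884 = 0.84276.
The first indifference: 339 = β·δ·474, so β = 339/(δ·474) = 339/(0.84276·474) ≈ 0.849.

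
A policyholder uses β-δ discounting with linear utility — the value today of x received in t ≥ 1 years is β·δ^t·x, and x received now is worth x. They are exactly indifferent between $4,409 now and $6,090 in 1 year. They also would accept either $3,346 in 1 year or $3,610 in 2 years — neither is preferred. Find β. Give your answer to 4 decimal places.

Both payoffs in the second observation are in the future, so β drops out: δ^1·3346 = δ^2·3610 ⇒ δ = 3346/3610 = 0.92687.
Now use the now-vs-future pair: 4409 = β·δ·6090 gives β = 4409/(0.92687·6090) ≈ 0.7811.

β ≈ 0.7811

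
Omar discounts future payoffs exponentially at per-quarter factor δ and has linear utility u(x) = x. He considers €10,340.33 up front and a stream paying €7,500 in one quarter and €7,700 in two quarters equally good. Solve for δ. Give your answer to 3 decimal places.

Equating present values: 10340.33 = 7500δ + 7700δ².
That is, 7700δ² + 7500δ − 10340.33 = 0, a quadratic in δ.
By the quadratic formula (taking the positive root), δ = (−7500 + √374732164.00) / 15400 ≈ 0.770.

δ ≈ 0.770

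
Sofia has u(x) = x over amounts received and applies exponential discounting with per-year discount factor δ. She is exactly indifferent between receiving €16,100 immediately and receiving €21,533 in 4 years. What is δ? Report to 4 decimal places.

The payoff in 4 years is discounted by δ^4, so u(16100) = δ^4·u(21533) and δ^4 = u(16100)/u(21533).
With u(x) = x: δ^4 = 16100/21533 = 0.74769.
Taking the 4th root: δ = 0.74769^(1/4) ≈ 0.9299.

δ ≈ 0.9299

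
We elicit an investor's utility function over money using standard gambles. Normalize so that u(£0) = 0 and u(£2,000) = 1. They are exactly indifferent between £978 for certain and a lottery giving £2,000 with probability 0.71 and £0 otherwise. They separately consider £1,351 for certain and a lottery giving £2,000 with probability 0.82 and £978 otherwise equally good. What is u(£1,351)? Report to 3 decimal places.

First, u(£978) = 0.71·u(£2,000) + 0.29·u(£0) = 0.71.
Then u(£1,351) = 0.82·u(£2,000) + 0.18·u(£978) = 0.82·1.00 + 0.18·0.71 = 0.9478.

0.948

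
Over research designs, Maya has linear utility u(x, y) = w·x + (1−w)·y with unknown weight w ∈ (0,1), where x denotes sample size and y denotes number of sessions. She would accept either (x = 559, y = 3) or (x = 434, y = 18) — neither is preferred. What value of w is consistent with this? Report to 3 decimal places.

w = 0.107

Indifference: w·559 + (1−w)·3 = w·434 + (1−w)·18.
Rearranging, 125·w − 15·(1−w) = 0.
The marginal rate of substitution is 15/125, so w = 15/(125+15) = 0.107.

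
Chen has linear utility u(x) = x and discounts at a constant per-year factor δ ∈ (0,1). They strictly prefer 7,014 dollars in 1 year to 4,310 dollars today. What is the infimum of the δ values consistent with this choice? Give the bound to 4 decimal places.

δ > 0.6145

Comparing present values: 4310 < δ·7014.
Dividing through by 7014 gives δ > 0.61449.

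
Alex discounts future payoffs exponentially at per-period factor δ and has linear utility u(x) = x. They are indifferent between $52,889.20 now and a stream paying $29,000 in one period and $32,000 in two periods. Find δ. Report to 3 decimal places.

The stream is worth 29000δ + 32000δ² today, so 29000δ + 32000δ² = 52889.20.
So 32000δ² + 29000δ − 52889.20 = 0.
The positive root is δ = [−29000 + √(29000² + 4·32000·52889.20)] / (2·32000) = (−29000 + 87240.000)/64000 ≈ 0.910.

δ ≈ 0.910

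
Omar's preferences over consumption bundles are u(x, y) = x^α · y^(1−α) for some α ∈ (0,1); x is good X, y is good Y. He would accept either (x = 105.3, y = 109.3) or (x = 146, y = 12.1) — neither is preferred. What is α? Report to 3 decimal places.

Indifference: 105.3^α · 109.3^(1−α) = 146^α · 12.1^(1−α).
Taking logs: α·ln 105.3 + (1−α)·ln 109.3 = α·ln 146 + (1−α)·ln 12.1, i.e. α·-0.326793 = (1−α)·-2.200891.
So α/(1−α) = (-2.200891)/(-0.326793) = 6.734817, and α = 6.734817/7.734817 ≈ 0.871.

α ≈ 0.871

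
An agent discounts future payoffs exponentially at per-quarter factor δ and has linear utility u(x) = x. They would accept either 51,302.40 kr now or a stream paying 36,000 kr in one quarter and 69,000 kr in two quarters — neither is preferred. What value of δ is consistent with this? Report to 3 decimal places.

Equating present values: 51302.40 = 36000δ + 69000δ².
That is, 69000δ² + 36000δ − 51302.40 = 0, a quadratic in δ.
δ = (−36000 + √(36000² + 4·69000·51302.40)) / (2·69000) = (−36000 + √15455462400.00) / 138000 ≈ 0.640.

δ ≈ 0.640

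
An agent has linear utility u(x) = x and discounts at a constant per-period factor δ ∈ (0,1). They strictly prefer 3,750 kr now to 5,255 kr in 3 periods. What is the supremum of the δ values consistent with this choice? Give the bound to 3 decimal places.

δ < 0.894

Comparing present values: 3750 > δ^3·5255.
Hence δ^3 < 3750/5255 = 0.71361, and x ↦ x^(1/3) is increasing on (0,∞).
δ < 0.71361^(1/3) = 0.894.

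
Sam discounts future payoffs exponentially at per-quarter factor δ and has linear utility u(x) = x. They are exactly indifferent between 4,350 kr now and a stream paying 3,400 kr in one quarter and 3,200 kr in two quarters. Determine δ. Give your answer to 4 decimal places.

δ ≈ 0.7500

Present value of the stream is 3400·δ + 3200·δ². Indifference gives 3400δ + 3200δ² = 4350.
That is, 3200δ² + 3400δ − 4350 = 0, a quadratic in δ.
The positive root is δ = [−3400 + √(3400² + 4·3200·4350)] / (2·3200) = (−3400 + 8200.000)/6400 ≈ 0.7500.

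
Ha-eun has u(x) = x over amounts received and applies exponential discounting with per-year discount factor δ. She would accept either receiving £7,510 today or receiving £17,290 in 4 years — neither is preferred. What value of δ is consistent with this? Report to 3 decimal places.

Equating discounted utilities: u(7510) = δ^4·u(17290) ⇒ δ^4 = u(7510)/u(17290).
With u(x) = x: δ^4 = 7510/17290 = 0.43436.
Hence δ = (0.43436)^(1/4) = 0.81182.

δ ≈ 0.812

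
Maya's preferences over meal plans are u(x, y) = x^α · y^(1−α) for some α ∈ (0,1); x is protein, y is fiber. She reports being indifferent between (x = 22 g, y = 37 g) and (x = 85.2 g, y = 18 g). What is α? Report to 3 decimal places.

α ≈ 0.347

Set the two utilities equal: 22^α·37^(1−α) = 85.2^α·18^(1−α).
Taking logs: α·ln 22 + (1−α)·ln 37 = α·ln 85.2 + (1−α)·ln 18, i.e. α·-1.353959 = (1−α)·-0.720546.
So α/(1−α) = (-0.720546)/(-1.353959) = 0.532177, and α = 0.532177/1.532177 ≈ 0.347.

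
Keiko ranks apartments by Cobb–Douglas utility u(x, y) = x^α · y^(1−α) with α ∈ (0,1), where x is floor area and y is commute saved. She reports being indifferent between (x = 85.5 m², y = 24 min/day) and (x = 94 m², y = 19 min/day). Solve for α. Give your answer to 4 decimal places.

α ≈ 0.7114

The Cobb–Douglas utilities coincide, so 85.5^α·24^(1−α) = 94^α·19^(1−α).
Rearrange to (85.5/94)^α = (19/24)^(1−α) and take logs: α·-0.0947784 = (1−α)·-0.2336149.
Thus α·(-0.3283933) = -0.2336149, so α = -0.2336149/-0.3283933 ≈ 0.7114.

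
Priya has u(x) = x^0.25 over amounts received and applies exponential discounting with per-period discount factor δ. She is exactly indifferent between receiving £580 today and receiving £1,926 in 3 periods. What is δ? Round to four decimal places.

Indifference means u(580) = δ^3 · u(1926), so δ^3 = u(580)/u(1926).
Since u(x) = x^0.25, δ^3 = (580/1926)^0.25 = 0.30114^0.25 = 0.74079.
Hence δ = (0.74079)^(1/3) = 0.904824.

δ ≈ 0.9048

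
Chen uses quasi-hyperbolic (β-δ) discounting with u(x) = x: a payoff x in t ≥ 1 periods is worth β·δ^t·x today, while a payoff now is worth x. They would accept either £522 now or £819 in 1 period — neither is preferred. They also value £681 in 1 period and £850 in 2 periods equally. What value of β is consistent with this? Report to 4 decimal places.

β ≈ 0.7955

From the later pair, β·δ^1·681 = β·δ^2·850; dividing through, δ = 681/850 = 0.80118.
Now use the now-vs-future pair: 522 = β·δ·819 gives β = 522/(0.80118·819) ≈ 0.7955.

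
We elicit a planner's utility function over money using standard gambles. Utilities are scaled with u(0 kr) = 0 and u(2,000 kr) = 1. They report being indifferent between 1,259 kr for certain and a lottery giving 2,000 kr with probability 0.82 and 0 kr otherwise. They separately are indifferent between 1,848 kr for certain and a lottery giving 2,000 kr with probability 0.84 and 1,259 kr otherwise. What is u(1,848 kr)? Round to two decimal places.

From the first indifference, u(1,259 kr) = 0.82·u(2,000 kr) + 0.18·u(0 kr) = 0.82·1 + 0.18·0 = 0.82.
The second indifference gives u(1,848 kr) = 0.84·u(2,000 kr) + 0.16·u(1,259 kr) = 0.84·1.00 + 0.16·0.82 = 0.9712.

0.97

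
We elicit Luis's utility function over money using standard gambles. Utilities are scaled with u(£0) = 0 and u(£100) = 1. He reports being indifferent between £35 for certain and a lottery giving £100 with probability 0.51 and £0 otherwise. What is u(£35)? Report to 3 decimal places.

0.510

The indifference gives u(£35) = 0.51·u(£100) + 0.49·u(£0) = 0.51·1 + 0.49·0 = 0.51.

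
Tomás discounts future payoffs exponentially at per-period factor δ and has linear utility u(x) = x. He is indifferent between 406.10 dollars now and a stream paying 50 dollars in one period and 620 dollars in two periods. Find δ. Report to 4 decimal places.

The stream is worth 50δ + 620δ² today, so 50δ + 620δ² = 406.10.
So 620δ² + 50δ − 406.10 = 0.
By the quadratic formula (taking the positive root), δ = (−50 + √1009628.00) / 1240 ≈ 0.7700.

δ ≈ 0.7700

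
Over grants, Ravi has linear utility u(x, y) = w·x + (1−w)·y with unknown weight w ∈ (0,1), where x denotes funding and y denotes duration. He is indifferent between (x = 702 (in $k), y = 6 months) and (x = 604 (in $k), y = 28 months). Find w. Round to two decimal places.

Equating utilities: w·702 + (1−w)·6 = w·604 + (1−w)·28.
w·(702−604) = (1−w)·(28−6), i.e. w·98 = (1−w)·22.
Hence w = 22/(98+22) = 22/120 = 0.18.

w = 0.18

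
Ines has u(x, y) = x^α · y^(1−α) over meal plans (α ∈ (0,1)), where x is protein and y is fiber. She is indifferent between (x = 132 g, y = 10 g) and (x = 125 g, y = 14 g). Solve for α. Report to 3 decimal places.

α ≈ 0.861

Set the two utilities equal: 132^α·10^(1−α) = 125^α·14^(1−α).
Taking logs: α·ln 132 + (1−α)·ln 10 = α·ln 125 + (1−α)·ln 14, i.e. α·0.054488 = (1−α)·0.336472.
So α/(1−α) = (0.336472)/(0.054488) = 6.175158, and α = 6.175158/7.175158 ≈ 0.861.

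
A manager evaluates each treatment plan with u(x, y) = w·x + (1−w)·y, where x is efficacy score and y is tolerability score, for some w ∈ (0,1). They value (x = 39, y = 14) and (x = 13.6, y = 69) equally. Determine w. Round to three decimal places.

Indifference: w·39 + (1−w)·14 = w·13.6 + (1−w)·69.
Rearranging, 25.4·w − 55·(1−w) = 0.
The marginal rate of substitution is 55/25.4, so w = 55/(25.4+55) = 0.684.

w = 0.684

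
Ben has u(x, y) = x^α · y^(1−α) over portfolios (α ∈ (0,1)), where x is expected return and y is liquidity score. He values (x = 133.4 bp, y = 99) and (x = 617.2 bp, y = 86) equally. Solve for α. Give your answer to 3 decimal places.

Indifference: 133.4^α · 99^(1−α) = 617.2^α · 86^(1−α).
(133.4/617.2)^α = (86/99)^(1−α); take logs: α·ln(133.4/617.2) = (1−α)·ln(86/99), i.e. α·-1.531841 = (1−α)·-0.140773.
So α/(1−α) = (-0.140773)/(-1.531841) = 0.091898, and α = 0.091898/1.091898 ≈ 0.084.

α ≈ 0.084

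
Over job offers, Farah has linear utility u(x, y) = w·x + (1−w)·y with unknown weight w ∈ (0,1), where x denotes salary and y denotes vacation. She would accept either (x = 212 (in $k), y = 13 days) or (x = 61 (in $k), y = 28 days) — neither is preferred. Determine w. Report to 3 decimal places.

Indifference: w·212 + (1−w)·13 = w·61 + (1−w)·28.
Rearranging, 151·w − 15·(1−w) = 0.
So w/(1−w) = 15/151 = 0.0993, giving w = 15/(151+15) = 0.090.

w = 0.090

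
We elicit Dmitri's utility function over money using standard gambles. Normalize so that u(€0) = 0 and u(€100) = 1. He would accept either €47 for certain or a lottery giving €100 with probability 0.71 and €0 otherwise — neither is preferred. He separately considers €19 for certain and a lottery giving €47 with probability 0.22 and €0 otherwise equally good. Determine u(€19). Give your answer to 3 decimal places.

0.156

First, u(€47) = 0.71·u(€100) + 0.29·u(€0) = 0.71.
Chaining: u(€19) = 0.22·0.71 + 0.78·0.00 = 0.1562.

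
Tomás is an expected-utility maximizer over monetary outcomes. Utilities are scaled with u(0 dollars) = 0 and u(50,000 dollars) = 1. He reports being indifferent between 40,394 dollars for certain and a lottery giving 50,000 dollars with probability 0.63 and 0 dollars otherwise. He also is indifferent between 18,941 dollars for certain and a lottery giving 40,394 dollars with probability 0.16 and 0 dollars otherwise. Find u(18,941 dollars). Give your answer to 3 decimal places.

The first gamble pins u(40,394 dollars): it must equal 0.63·1 + 0.37·0 = 0.63.
Chaining: u(18,941 dollars) = 0.16·0.63 + 0.84·0.00 = 0.1008.

0.101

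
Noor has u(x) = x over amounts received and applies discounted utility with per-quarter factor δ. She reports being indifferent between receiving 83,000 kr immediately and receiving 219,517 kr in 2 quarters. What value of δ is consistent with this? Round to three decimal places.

δ ≈ 0.615

Equating discounted utilities: u(83000) = δ^2·u(219517) ⇒ δ^2 = u(83000)/u(219517).
With u(x) = x: δ^2 = 83000/219517 = 0.37810.
Hence δ = (0.37810)^(1/2) = 0.61490.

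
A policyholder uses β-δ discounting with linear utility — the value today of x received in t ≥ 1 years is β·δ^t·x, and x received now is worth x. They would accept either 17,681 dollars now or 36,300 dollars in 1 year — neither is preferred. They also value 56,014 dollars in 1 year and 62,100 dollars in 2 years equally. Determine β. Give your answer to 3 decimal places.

β ≈ 0.540

From the later pair, β·δ^1·56014 = β·δ^2·62100; dividing through, δ = 56014/62100 = 0.90200.
Now use the now-vs-future pair: 17681 = β·δ·36300 gives β = 17681/(0.90200·36300) ≈ 0.540.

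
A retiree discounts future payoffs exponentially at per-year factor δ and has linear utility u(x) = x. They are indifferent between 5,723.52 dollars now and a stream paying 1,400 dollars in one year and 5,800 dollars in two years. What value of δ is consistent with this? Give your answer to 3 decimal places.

δ ≈ 0.880

Present value of the stream is 1400·δ + 5800·δ². Indifference gives 1400δ + 5800δ² = 5723.52.
Rearranged: 5800δ² + 1400δ − 5723.52 = 0.
The positive root is δ = [−1400 + √(1400² + 4·5800·5723.52)] / (2·5800) = (−1400 + 11608.000)/11600 ≈ 0.880.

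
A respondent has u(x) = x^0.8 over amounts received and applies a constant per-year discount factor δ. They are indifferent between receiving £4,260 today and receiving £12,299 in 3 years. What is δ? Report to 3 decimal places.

δ ≈ 0.754

Equating discounted utilities: u(4260) = δ^3·u(12299) ⇒ δ^3 = u(4260)/u(12299).
Since u(x) = x^0.8, δ^3 = (4260/12299)^0.8 = 0.34637^0.8 = 0.42819.
Taking the cube root: δ = 0.42819^(1/3) ≈ 0.754.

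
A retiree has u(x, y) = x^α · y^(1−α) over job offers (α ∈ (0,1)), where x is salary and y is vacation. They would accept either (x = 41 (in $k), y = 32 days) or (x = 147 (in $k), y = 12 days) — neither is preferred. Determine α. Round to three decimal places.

α ≈ 0.434

Indifference: 41^α · 32^(1−α) = 147^α · 12^(1−α).
Taking logs: α·ln 41 + (1−α)·ln 32 = α·ln 147 + (1−α)·ln 12, i.e. α·-1.276861 = (1−α)·-0.980829.
With A = -1.276861 and B = -0.980829: α·A = (1−α)·B, so α = B/(A+B) = -0.980829/-2.257690 ≈ 0.434.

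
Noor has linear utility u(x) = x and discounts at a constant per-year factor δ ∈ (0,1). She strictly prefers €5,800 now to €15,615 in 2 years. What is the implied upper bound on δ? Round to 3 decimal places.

δ < 0.609

Under u(x) = x this choice says 5800 > δ^2·15615.
Dividing by 15615: δ^2 < 0.37144. Both sides are positive, so the square root keeps the direction.
δ < 0.37144^(1/2) = 0.609.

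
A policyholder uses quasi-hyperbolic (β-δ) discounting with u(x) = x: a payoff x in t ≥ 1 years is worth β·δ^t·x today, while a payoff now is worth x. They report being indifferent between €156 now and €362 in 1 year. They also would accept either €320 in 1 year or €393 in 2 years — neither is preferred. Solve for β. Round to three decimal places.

The second indifference involves only future payoffs, so β cancels: β·δ^1·320 = β·δ^2·393, giving δ = 320/393 = 0.81425.
The first indifference: 156 = β·δ·362, so β = 156/(δ·362) = 156/(0.81425·362) ≈ 0.529.

β ≈ 0.529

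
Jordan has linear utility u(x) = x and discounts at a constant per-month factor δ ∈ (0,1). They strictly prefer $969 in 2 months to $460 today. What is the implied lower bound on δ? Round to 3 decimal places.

Comparing present values: 460 < δ^2·969.
Dividing by 969: δ^2 > 0.47472. Both sides are positive, so the square root keeps the direction.
δ > 0.47472^(1/2) = 0.689.

δ > 0.689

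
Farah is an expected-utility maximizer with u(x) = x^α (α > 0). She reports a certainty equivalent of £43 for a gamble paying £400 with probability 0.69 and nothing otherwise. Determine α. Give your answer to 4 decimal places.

The lottery's expected utility is 0.69·u(400) + 0.31·u(0) = 0.69·400^α (since u(0) = 0 for α > 0).
Indifference: 43^α = 0.69·400^α, so (43/400)^α = 0.69.
α = ln(0.69) / ln(43/400) = -0.3710637/-2.2302644 ≈ 0.1664.

α ≈ 0.1664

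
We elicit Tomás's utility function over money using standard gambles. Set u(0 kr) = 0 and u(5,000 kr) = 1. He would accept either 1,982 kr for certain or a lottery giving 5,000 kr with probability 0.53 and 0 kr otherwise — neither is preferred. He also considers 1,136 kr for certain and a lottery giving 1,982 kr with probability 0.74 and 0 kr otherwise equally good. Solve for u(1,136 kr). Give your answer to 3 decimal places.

First, u(1,982 kr) = 0.53·u(5,000 kr) + 0.47·u(0 kr) = 0.53.
Chaining: u(1,136 kr) = 0.74·0.53 + 0.26·0.00 = 0.3922.

0.392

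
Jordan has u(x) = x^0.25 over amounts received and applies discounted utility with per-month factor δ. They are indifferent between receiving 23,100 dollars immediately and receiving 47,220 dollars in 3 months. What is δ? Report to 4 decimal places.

δ ≈ 0.9422

The payoff in 3 months is discounted by δ^3, so u(23100) = δ^3·u(47220) and δ^3 = u(23100)/u(47220).
Since u(x) = x^0.25, δ^3 = (23100/47220)^0.25 = 0.48920^0.25 = 0.83632.
So δ = 0.83632^(1/3) ≈ 0.9422.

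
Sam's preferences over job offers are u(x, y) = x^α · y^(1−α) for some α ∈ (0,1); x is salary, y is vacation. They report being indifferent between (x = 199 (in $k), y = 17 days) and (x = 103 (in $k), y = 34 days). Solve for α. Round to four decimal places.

Set the two utilities equal: 199^α·17^(1−α) = 103^α·34^(1−α).
Taking logs: α·ln 199 + (1−α)·ln 17 = α·ln 103 + (1−α)·ln 34, i.e. α·0.6585758 = (1−α)·0.6931472.
So α/(1−α) = (0.6931472)/(0.6585758) = 1.0524942, and α = 1.0524942/2.0524942 ≈ 0.5128.

α ≈ 0.5128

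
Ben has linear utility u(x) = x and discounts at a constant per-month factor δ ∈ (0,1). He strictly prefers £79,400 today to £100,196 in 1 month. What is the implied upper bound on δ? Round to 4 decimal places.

Comparing present values: 79400 > δ·100196.
Dividing through by 100196 gives δ < 0.79245.

δ < 0.7924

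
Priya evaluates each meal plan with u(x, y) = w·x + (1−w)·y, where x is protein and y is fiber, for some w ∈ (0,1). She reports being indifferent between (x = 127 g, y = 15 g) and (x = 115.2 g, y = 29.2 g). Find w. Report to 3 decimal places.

Indifference: w·127 + (1−w)·15 = w·115.2 + (1−w)·29.2.
w·(127−115.2) = (1−w)·(29.2−15), i.e. w·11.8 = (1−w)·14.2.
Hence w = 14.2/(11.8+14.2) = 14.2/26 = 0.546.

w = 0.546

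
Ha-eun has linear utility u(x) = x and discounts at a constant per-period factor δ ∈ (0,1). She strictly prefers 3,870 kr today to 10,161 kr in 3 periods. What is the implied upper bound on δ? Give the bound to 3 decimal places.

δ < 0.725

The preference means 3870 > δ^3·10161.
So δ^3 < 3870/10161 = 0.38087; taking the cube root of both positive sides preserves the inequality.
δ < (3870/10161)^(1/3) ≈ 0.725.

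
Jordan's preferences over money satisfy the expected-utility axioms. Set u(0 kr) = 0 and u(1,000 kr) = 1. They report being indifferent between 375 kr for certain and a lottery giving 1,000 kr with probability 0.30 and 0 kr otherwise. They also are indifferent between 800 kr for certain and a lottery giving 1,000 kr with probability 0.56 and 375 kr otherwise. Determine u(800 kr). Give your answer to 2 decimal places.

0.69

From the first indifference, u(375 kr) = 0.30·u(1,000 kr) + 0.70·u(0 kr) = 0.30·1 + 0.70·0 = 0.30.
Chaining: u(800 kr) = 0.56·1.00 + 0.44·0.30 = 0.6920.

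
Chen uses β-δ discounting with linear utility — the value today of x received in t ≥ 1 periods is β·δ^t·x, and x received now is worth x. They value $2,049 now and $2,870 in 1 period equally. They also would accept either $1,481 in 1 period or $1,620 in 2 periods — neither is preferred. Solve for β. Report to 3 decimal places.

β ≈ 0.781

From the later pair, β·δ^1·1481 = β·δ^2·1620; dividing through, δ = 1481/1620 = 0.91420.
Substituting δ into 2049 = β·δ·2870: β = 2049/(2623.747) ≈ 0.781.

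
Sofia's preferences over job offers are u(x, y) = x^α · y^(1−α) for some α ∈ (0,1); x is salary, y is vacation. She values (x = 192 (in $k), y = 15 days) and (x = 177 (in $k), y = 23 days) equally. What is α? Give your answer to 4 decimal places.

The Cobb–Douglas utilities coincide, so 192^α·15^(1−α) = 177^α·23^(1−α).
Taking logs: α·ln 192 + (1−α)·ln 15 = α·ln 177 + (1−α)·ln 23, i.e. α·0.0813456 = (1−α)·0.4274440.
So α/(1−α) = (0.4274440)/(0.0813456) = 5.2546665, and α = 5.2546665/6.2546665 ≈ 0.8401.

α ≈ 0.8401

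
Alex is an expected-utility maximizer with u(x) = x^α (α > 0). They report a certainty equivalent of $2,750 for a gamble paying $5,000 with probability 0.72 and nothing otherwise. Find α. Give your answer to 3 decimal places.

The lottery's expected utility is 0.72·u(5000) + 0.28·u(0) = 0.72·5000^α (since u(0) = 0 for α > 0).
Indifference: 2750^α = 0.72·5000^α, so (2750/5000)^α = 0.72.
Take logs: α = ln 0.72 / ln(2750/5000) ≈ 0.54949.

α ≈ 0.549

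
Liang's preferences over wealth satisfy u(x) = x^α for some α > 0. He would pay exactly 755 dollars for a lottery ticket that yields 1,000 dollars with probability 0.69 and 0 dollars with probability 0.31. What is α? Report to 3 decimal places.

α ≈ 1.320

Since u(0) = 0, the lottery's EU is 0.69·1000^α.
Equating: 755^α = 0.69·1000^α, i.e. 0.7550^α = 0.69.
α = ln(0.69) / ln(755/1000) = -0.371064/-0.281038 ≈ 1.320.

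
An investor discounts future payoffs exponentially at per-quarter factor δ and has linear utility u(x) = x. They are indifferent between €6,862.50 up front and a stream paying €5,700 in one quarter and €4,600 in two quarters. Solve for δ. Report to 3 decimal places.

Equating present values: 6862.50 = 5700δ + 4600δ².
That is, 4600δ² + 5700δ − 6862.50 = 0, a quadratic in δ.
The positive root is δ = [−5700 + √(5700² + 4·4600·6862.50)] / (2·4600) = (−5700 + 12600.000)/9200 ≈ 0.750.

δ ≈ 0.750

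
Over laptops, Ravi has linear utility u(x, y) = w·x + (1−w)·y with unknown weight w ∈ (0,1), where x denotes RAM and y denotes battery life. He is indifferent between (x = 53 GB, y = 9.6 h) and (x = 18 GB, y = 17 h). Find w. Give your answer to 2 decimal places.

w = 0.17

u(53,9.6) = u(18,17) means w·53 + (1−w)·9.6 = w·18 + (1−w)·17.
Collecting terms: w·35 = (1−w)·7.4.
The marginal rate of substitution is 7.4/35, so w = 7.4/(35+7.4) = 0.17.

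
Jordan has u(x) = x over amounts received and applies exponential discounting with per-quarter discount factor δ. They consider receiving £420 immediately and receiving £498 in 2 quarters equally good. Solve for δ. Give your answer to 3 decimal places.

δ ≈ 0.918

The payoff in 2 quarters is discounted by δ^2, so u(420) = δ^2·u(498) and δ^2 = u(420)/u(498).
With u(x) = x: δ^2 = 420/498 = 0.84337.
So δ = 0.84337^(1/2) ≈ 0.918.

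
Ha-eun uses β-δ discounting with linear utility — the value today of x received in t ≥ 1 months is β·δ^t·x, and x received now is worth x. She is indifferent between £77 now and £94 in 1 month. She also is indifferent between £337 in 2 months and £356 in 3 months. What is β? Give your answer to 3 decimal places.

From the later pair, β·δ^2·337 = β·δ^3·356; dividing through, δ = 337/356 = 0.94663.
Substituting δ into 77 = β·δ·94: β = 77/(88.983) ≈ 0.865.

β ≈ 0.865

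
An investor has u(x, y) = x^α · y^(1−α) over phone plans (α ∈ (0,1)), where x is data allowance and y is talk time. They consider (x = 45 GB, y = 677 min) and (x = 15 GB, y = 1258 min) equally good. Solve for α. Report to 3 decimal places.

The Cobb–Douglas utilities coincide, so 45^α·677^(1−α) = 15^α·1258^(1−α).
(45/15)^α = (1258/677)^(1−α); take logs: α·ln(45/15) = (1−α)·ln(1258/677), i.e. α·1.098612 = (1−α)·0.619607.
Thus α·(1.718219) = 0.619607, so α = 0.619607/1.718219 ≈ 0.361.

α ≈ 0.361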